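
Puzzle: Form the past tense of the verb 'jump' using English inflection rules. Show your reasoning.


Apply rule: Add -ed. 'jump' becomes 'jumped'.

jumped


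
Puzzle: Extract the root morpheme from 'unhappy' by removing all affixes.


Remove prefix 'un' from 'unhappy' to get root 'happy'.

happy


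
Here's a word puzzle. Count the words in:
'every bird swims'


Split into words: every | bird | swims = 3 words.

3


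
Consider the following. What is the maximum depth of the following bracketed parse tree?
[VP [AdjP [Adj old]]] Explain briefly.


Count bracket nesting levels:
'[' at pos 0: depth = 1
'[' at pos 4: depth = 2
'[' at pos 10: depth = 3
Maximum depth reached: 3

3


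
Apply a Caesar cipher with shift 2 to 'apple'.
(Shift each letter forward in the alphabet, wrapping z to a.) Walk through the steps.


Shift each letter by 2: a -> c, p -> r, p -> r, l -> n, e -> g. Result: 'crrng'.

crrng


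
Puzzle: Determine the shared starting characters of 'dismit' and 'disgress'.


Compare from the start: 3 characters match: 'dis'. Mismatch at position 4: 'm' vs 'g'.

dis


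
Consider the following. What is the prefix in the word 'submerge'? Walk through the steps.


The word 'submerge' = 'sub' (prefix) + 'merge' (root). The prefix is 'sub'.

sub


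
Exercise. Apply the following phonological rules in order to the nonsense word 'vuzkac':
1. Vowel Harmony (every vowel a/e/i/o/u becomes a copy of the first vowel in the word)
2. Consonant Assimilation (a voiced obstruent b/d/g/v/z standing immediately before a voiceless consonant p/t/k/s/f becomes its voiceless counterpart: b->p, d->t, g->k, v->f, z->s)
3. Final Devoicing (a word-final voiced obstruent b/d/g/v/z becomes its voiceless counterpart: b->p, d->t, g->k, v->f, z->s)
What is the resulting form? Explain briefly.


Starting form: 'vuzkac'
Rule 1: Vowel Harmony: all vowels become 'u' (matching first vowel). 'vuzkac' -> 'vuzkuc'
Rule 2: Consonant Assimilation: voiced obstruent before voiceless consonant becomes voiceless ('zk' -> 'sk'). 'vuzkuc' -> 'vuskuc'
Rule 3: Final Devoicing: final consonant 'c' is not one of the voiced obstruents b/d/g/v/z. No change.
Final form: 'vuskuc'

vuskuc


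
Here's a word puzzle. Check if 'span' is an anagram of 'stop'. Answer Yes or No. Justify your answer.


Sorted letters of 'span': 'anps'
Sorted letters of 'stop': 'opst'
They do not match.

No


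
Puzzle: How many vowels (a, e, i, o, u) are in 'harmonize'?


Vowels in 'harmonize': a, o, i, e = 4 vowels.

4


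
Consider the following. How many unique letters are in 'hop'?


Unique letters in 'hop': {h, o, p} = 3 distinct letters.

3


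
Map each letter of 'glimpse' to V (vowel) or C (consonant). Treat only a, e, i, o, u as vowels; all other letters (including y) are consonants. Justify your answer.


Letter mapping: g = C, l = C, i = V, m = C, p = C, s = C, e = V.

CCVCCCV


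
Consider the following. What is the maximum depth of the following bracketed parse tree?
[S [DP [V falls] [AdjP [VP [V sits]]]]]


Count bracket nesting levels:
'[' at pos 0: depth = 1
'[' at pos 3: depth = 2
'[' at pos 7: depth = 3
'[' at pos 17: depth = 3
'[' at pos 23: depth = 4
'[' at pos 27: depth = 5
Maximum depth reached: 5

5


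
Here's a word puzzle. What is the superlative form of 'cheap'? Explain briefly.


Apply superlative formation (add -est): 'cheap' -> 'cheapest'.

cheapest


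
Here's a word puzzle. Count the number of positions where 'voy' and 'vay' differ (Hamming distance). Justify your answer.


Alignment:
Position 1: 'v' vs 'v' = match
Position 2: 'o' vs 'a' = DIFFER
Position 3: 'y' vs 'y' = match
Total differences: 1

1


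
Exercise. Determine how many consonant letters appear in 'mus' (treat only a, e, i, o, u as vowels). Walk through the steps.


Consonants in 'mus': m, s = 2 consonants.

2


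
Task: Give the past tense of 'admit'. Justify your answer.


Apply rule: Double final consonant and add -ed. 'admit' becomes 'admitted'.

admitted


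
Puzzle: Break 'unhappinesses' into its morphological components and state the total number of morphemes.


Step 1: Identify prefix: 'un' (meaning: not/reverse)
Step 2: Identify root: 'happy'
Step 3: Identify suffix(es): 'ness, es'
Decomposition: un- (prefix: not/reverse) + happy (root) + -ness (suffix: state of) + -es (plural)
Total morphemes: 4

4 morphemes (un- (prefix: not/reverse) + happy (root) + -ness (suffix: state of) + -es (plural))


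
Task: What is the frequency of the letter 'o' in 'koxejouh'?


Letter 'o' in 'koxejouh': found at position(s) 2, 6 = 2 occurrence(s).

2


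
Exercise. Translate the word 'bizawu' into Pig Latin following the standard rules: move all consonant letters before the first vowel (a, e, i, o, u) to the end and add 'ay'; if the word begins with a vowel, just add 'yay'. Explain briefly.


'bizawu': move consonant cluster 'b' to end and add 'ay': 'izawubay'.

izawubay


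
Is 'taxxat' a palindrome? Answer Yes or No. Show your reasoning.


Forward: 'taxxat'
Reversed: 'taxxat'
They are identical.

Yes


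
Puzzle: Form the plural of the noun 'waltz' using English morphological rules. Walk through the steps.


Apply rule: Add -es (sibilant/fricative ending). 'waltz' becomes 'waltzes'.

waltzes


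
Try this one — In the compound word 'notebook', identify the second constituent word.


Split 'notebook' into 'note' + 'book'. The second part is 'book'.

book


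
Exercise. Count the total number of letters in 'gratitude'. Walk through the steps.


Spell out 'gratitude' and number each letter: g(1), r(2), a(3), t(4), i(5), t(6), u(7), d(8), e(9). Total: 9 letters.

9


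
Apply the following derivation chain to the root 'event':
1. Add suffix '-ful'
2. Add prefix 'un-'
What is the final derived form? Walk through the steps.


Step 1: Add suffix '-ful' to 'event' = 'eventful'
Step 2: Add prefix 'un-' to 'eventful' = 'uneventful'

uneventful


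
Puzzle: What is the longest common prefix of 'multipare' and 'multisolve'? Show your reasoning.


Compare from the start: 5 characters match: 'multi'. Mismatch at position 6: 'p' vs 's'.

multi


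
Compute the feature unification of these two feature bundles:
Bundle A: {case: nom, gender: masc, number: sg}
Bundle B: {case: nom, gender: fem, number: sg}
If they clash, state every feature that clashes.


Compare features:
case: A=nom vs B=nom -> unified: nom
gender: A=masc vs B=fem -> CLASH
number: A=sg vs B=sg -> unified: sg
Clash detected on feature 'gender' (masc vs fem); unification fails.

CLASH on 'gender' (masc vs fem)


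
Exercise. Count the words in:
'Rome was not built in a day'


Split into words: Rome | was | not | built | in | a | day = 7 words.

7


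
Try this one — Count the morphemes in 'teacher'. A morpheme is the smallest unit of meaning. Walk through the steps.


Decomposition: teach (root) + -er (suffix) = 2 morpheme(s)

2 morphemes


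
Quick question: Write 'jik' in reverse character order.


Reverse 'jik' character by character: 'kij'.

kij


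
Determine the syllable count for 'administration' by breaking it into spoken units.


Break 'administration' into syllables: ad-min-is-tra-tion -> ad | min | is | tra | tion = 5 syllables

5 syllables


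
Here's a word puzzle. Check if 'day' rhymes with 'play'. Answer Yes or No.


Rime (stressed vowel + following sounds) of 'day': -ay = /eɪ/
Rime of 'play': -ay = /eɪ/
/eɪ/ and /eɪ/ are the same ending sound, so the words rhyme.

Yes


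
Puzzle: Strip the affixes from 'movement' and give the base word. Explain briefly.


Remove suffix '-ment' from 'movement' to get root 'move'.

move


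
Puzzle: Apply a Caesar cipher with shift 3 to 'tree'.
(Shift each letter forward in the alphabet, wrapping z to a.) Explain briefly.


Shift each letter by 3: t -> w, r -> u, e -> h, e -> h. Result: 'wuhh'.

wuhh


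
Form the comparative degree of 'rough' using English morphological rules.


Apply comparative formation (add -er): 'rough' -> 'rougher'.

rougher


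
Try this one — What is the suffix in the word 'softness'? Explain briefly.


The word 'softness' = 'soft' (root) + '-ness' (suffix). The suffix is '-ness'.

ness


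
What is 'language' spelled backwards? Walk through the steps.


Reverse 'language' character by character: 'egaugnal'.

egaugnal


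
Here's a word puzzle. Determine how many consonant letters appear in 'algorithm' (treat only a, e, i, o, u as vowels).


Consonants in 'algorithm': l, g, r, t, h, m = 6 consonants.

6


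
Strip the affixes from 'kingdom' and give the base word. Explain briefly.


Remove suffix '-dom' from 'kingdom' to get root 'king'.

king


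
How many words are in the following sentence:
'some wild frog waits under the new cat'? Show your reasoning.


Split into words: some | wild | frog | waits | under | the | new | cat = 8 words.

8


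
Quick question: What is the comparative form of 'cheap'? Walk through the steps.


Apply comparative formation (add -er): 'cheap' -> 'cheaper'.

cheaper


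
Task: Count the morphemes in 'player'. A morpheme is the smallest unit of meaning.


Decomposition: play (root) + -er (suffix) = 2 morpheme(s)

2 morphemes


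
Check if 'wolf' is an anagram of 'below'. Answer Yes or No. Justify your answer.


Sorted letters of 'wolf': 'flow'
Sorted letters of 'below': 'below'
They do not match.

No


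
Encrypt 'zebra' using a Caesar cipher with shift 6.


Shift each letter by 6: z -> f, e -> k, b -> h, r -> x, a -> g. Result: 'fkhxg'.

fkhxg


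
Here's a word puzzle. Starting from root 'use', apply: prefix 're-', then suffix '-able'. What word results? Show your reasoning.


Step 1: Add prefix 're-' to 'use' = 'reuse'
Step 2: Add suffix '-able' to 'reuse' = 'reusable'

reusable


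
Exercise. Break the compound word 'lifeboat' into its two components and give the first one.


Split 'lifeboat' into 'life' + 'boat'. The first part is 'life'.

life


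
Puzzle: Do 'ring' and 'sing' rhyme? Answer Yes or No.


Rime (stressed vowel + following sounds) of 'ring': -ing = /ɪŋ/
Rime of 'sing': -ing = /ɪŋ/
/ɪŋ/ and /ɪŋ/ are the same ending sound, so the words rhyme.

Yes


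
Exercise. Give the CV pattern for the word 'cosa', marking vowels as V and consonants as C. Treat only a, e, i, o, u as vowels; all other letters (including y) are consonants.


Letter mapping: c = C, o = V, s = C, a = V.

CVCV


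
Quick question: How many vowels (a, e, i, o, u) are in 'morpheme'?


Vowels in 'morpheme': o, e, e = 3 vowels.

3


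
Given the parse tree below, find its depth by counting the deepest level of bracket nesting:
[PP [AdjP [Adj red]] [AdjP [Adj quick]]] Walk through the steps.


Count bracket nesting levels:
'[' at pos 0: depth = 1
'[' at pos 4: depth = 2
'[' at pos 10: depth = 3
'[' at pos 21: depth = 2
'[' at pos 27: depth = 3
Maximum depth reached: 3

3


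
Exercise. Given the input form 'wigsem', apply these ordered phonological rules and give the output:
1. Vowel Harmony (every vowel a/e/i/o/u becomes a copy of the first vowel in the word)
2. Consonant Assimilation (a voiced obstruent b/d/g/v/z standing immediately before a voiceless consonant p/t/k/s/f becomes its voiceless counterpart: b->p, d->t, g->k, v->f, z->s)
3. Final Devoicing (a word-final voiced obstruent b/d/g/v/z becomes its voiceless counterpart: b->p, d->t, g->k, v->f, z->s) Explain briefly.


Starting form: 'wigsem'
Rule 1: Vowel Harmony: all vowels become 'i' (matching first vowel). 'wigsem' -> 'wigsim'
Rule 2: Consonant Assimilation: voiced obstruent before voiceless consonant becomes voiceless ('gs' -> 'ks'). 'wigsim' -> 'wiksim'
Rule 3: Final Devoicing: final consonant 'm' is not one of the voiced obstruents b/d/g/v/z. No change.
Final form: 'wiksim'

wiksim


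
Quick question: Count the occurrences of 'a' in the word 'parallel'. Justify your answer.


Letter 'a' in 'parallel': found at position(s) 2, 4 = 2 occurrence(s).

2


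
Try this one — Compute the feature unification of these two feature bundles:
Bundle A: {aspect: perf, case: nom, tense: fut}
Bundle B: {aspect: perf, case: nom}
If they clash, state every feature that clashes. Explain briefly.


Compare features:
aspect: A=perf vs B=perf -> unified: perf
case: A=nom vs B=nom -> unified: nom
tense: A=fut vs B=_ -> unified: fut
No clashes found.

Unified: {aspect: perf, case: nom, tense: fut}


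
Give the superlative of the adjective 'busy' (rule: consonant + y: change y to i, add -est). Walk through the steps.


Apply superlative formation (consonant + y: change y to i, add -est): 'busy' -> 'busiest'.

busiest


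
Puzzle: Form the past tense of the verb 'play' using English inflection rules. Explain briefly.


Apply rule: Add -ed. 'play' becomes 'played'.

played


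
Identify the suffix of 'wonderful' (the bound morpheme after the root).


The word 'wonderful' = 'wonder' (root) + '-ful' (suffix). The suffix is '-ful'.

ful


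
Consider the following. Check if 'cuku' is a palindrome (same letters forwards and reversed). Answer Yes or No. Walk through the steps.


Forward: 'cuku'
Reversed: 'ukuc'
They differ.

No


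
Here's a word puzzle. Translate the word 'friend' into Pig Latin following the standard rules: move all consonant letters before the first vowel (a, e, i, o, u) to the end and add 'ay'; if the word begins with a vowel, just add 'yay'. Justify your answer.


'friend': move consonant cluster 'fr' to end and add 'ay': 'iendfray'.

iendfray


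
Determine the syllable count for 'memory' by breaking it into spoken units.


Break 'memory' into syllables: mem-o-ry -> mem | o | ry = 3 syllables

3 syllables


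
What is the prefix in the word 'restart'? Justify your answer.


The word 'restart' = 're' (prefix) + 'start' (root). The prefix is 're'.

re


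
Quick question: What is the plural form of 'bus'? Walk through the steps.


Apply rule: Add -es (sibilant/fricative ending). 'bus' becomes 'buses'.

buses


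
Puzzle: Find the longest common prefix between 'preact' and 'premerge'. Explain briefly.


Compare from the start: 3 characters match: 'pre'. Mismatch at position 4: 'a' vs 'm'.

pre


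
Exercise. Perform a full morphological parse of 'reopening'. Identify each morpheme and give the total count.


Step 1: Identify prefix: 're' (meaning: again)
Step 2: Identify root: 'open'
Step 3: Identify suffix(es): 'ing'
Decomposition: re- (prefix: again) + open (root) + -ing (suffix: ongoing action)
Total morphemes: 3

3 morphemes (re- (prefix: again) + open (root) + -ing (suffix: ongoing action))


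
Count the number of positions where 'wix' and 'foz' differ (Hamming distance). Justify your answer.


Alignment:
Position 1: 'w' vs 'f' = DIFFER
Position 2: 'i' vs 'o' = DIFFER
Position 3: 'x' vs 'z' = DIFFER
Total differences: 3

3


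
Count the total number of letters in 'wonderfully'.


Spell out 'wonderfully' and number each letter: w(1), o(2), n(3), d(4), e(5), r(6), f(7), u(8), l(9), l(10), y(11). Total: 11 letters.

11


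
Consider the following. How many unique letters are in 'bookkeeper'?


Unique letters in 'bookkeeper': {b, e, k, o, p, r} = 6 distinct letters.

6


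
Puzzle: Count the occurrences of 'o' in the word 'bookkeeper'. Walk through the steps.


Letter 'o' in 'bookkeeper': found at position(s) 2, 3 = 2 occurrence(s).

2


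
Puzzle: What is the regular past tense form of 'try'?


Apply rule: Change -y to -ied. 'try' becomes 'tried'.

tried


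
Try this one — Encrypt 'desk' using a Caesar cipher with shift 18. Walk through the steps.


Shift each letter by 18: d -> v, e -> w, s -> k, k -> c. Result: 'vwkc'.

vwkc


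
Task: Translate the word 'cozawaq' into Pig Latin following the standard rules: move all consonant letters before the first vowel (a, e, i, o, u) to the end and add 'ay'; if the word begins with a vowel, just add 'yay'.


'cozawaq': move consonant cluster 'c' to end and add 'ay': 'ozawaqcay'.

ozawaqcay


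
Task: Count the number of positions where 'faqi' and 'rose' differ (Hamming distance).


Alignment:
Position 1: 'f' vs 'r' = DIFFER
Position 2: 'a' vs 'o' = DIFFER
Position 3: 'q' vs 's' = DIFFER
Position 4: 'i' vs 'e' = DIFFER
Total differences: 4

4


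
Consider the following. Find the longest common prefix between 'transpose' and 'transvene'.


Compare from the start: 5 characters match: 'trans'. Mismatch at position 6: 'p' vs 'v'.

trans


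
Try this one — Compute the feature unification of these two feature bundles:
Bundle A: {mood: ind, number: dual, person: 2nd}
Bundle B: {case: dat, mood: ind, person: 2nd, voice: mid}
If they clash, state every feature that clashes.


Compare features:
case: A=_ vs B=dat -> unified: dat
mood: A=ind vs B=ind -> unified: ind
number: A=dual vs B=_ -> unified: dual
person: A=2nd vs B=2nd -> unified: 2nd
voice: A=_ vs B=mid -> unified: mid
No clashes found.

Unified: {case: dat, mood: ind, number: dual, person: 2nd, voice: mid}


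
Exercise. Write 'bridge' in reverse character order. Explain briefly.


Reverse 'bridge' character by character: 'egdirb'.

egdirb


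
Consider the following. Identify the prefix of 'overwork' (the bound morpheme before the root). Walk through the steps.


The word 'overwork' = 'over' (prefix) + 'work' (root). The prefix is 'over'.

over


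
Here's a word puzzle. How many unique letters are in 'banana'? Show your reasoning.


Unique letters in 'banana': {a, b, n} = 3 distinct letters.

3


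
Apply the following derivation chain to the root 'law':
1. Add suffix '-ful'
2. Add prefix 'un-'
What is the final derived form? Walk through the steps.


Step 1: Add suffix '-ful' to 'law' = 'lawful'
Step 2: Add prefix 'un-' to 'lawful' = 'unlawful'

unlawful


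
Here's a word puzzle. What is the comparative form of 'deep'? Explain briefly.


Apply comparative formation (add -er): 'deep' -> 'deeper'.

deeper


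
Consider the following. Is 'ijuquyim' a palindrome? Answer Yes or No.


Forward: 'ijuquyim'
Reversed: 'miyuquji'
They differ.

No


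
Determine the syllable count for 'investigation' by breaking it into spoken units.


Break 'investigation' into syllables: in-ves-ti-ga-tion -> in | ves | ti | ga | tion = 5 syllables

5 syllables


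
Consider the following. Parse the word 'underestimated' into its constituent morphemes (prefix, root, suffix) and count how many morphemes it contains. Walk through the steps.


Step 1: Identify prefix: 'under' (meaning: beneath/insufficient)
Step 2: Identify root: 'estimate'
Step 3: Identify suffix(es): 'ed'
Decomposition: under- (prefix: beneath/insufficient) + estimate (root) + -ed (suffix: past)
Total morphemes: 3

3 morphemes (under- (prefix: beneath/insufficient) + estimate (root) + -ed (suffix: past))


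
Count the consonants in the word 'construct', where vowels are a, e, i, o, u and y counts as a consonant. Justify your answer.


Consonants in 'construct': c, n, s, t, r, c, t = 7 consonants.

7


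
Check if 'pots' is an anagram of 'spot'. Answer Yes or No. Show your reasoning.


Sorted letters of 'pots': 'opst'
Sorted letters of 'spot': 'opst'
They match.

Yes


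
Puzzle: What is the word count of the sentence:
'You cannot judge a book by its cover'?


Split into words: You | cannot | judge | a | book | by | its | cover = 8 words.

8


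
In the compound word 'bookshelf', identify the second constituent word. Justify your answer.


Split 'bookshelf' into 'book' + 'shelf'. The second part is 'shelf'.

shelf


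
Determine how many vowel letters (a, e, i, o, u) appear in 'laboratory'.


Vowels in 'laboratory': a, o, a, o = 4 vowels.

4


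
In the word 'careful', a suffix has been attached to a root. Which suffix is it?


The word 'careful' = 'care' (root) + '-ful' (suffix). The suffix is '-ful'.

ful


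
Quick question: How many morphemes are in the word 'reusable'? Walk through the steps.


Decomposition: re- (prefix) + use (root) + -able (suffix) = 3 morpheme(s)

3 morphemes


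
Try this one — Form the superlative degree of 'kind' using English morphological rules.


Apply superlative formation (add -est): 'kind' -> 'kindest'.

kindest


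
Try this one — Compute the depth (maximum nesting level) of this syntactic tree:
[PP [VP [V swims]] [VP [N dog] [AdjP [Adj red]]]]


Count bracket nesting levels:
'[' at pos 0: depth = 1
'[' at pos 4: depth = 2
'[' at pos 8: depth = 3
'[' at pos 19: depth = 2
'[' at pos 23: depth = 3
'[' at pos 31: depth = 3
'[' at pos 37: depth = 4
Maximum depth reached: 4

4


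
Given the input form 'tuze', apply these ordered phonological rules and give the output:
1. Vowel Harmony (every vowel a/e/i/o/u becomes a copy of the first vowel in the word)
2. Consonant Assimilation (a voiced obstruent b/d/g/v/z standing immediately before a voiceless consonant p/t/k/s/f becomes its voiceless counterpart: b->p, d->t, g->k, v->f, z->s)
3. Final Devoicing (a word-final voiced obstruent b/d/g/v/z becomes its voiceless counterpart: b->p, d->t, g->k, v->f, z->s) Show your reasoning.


Starting form: 'tuze'
Rule 1: Vowel Harmony: all vowels become 'u' (matching first vowel). 'tuze' -> 'tuzu'
Rule 2: Consonant Assimilation: no voiced obstruent (b/d/g/v/z) stands immediately before a voiceless consonant (p/t/k/s/f). No change.
Rule 3: Final Devoicing: the word ends in the vowel 'u', not a consonant. No change.
Final form: 'tuzu'

tuzu


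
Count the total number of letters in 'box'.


Spell out 'box' and number each letter: b(1), o(2), x(3). Total: 3 letters.

3


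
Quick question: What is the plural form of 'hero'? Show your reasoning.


Apply rule: Add -es (consonant + o). 'hero' becomes 'heroes'.

heroes


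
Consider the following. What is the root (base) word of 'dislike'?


Remove prefix 'dis' from 'dislike' to get root 'like'.

like


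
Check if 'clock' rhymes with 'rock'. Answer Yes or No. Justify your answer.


Rime (stressed vowel + following sounds) of 'clock': -ock = /ɒk/
Rime of 'rock': -ock = /ɒk/
/ɒk/ and /ɒk/ are the same ending sound, so the words rhyme.

Yes


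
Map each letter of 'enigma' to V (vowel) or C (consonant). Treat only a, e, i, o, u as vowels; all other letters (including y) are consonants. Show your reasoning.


Letter mapping: e = V, n = C, i = V, g = C, m = C, a = V.

VCVCCV


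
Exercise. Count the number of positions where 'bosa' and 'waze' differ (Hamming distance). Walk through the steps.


Alignment:
Position 1: 'b' vs 'w' = DIFFER
Position 2: 'o' vs 'a' = DIFFER
Position 3: 's' vs 'z' = DIFFER
Position 4: 'a' vs 'e' = DIFFER
Total differences: 4

4


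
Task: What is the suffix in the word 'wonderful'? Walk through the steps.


The word 'wonderful' = 'wonder' (root) + '-ful' (suffix). The suffix is '-ful'.

ful


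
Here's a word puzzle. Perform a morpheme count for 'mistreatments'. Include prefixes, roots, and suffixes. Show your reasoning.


Decomposition: mis- (prefix) + treat (root) + -ment (suffix) + -s (plural) = 4 morpheme(s)

4 morphemes


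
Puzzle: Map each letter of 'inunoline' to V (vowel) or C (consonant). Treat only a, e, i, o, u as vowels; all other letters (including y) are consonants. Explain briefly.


Letter mapping: i = V, n = C, u = V, n = C, o = V, l = C, i = V, n = C, e = V.

VCVCVCVCV


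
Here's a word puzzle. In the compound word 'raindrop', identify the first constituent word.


Split 'raindrop' into 'rain' + 'drop'. The first part is 'rain'.

rain


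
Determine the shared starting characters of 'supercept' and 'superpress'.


Compare from the start: 5 characters match: 'super'. Mismatch at position 6: 'c' vs 'p'.

super


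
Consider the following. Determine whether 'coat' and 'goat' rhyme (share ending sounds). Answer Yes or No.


Rime (stressed vowel + following sounds) of 'coat': -oat = /oʊt/
Rime of 'goat': -oat = /oʊt/
/oʊt/ and /oʊt/ are the same ending sound, so the words rhyme.

Yes


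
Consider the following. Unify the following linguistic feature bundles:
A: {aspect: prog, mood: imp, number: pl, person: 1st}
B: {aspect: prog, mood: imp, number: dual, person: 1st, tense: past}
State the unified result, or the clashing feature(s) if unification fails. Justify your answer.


Compare features:
aspect: A=prog vs B=prog -> unified: prog
mood: A=imp vs B=imp -> unified: imp
number: A=pl vs B=dual -> CLASH
person: A=1st vs B=1st -> unified: 1st
tense: A=_ vs B=past -> unified: past
Clash detected on feature 'number' (pl vs dual); unification fails.

CLASH on 'number' (pl vs dual)


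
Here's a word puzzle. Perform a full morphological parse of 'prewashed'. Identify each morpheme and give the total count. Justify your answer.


Step 1: Identify prefix: 'pre' (meaning: before)
Step 2: Identify root: 'wash'
Step 3: Identify suffix(es): 'ed'
Decomposition: pre- (prefix: before) + wash (root) + -ed (suffix: past)
Total morphemes: 3

3 morphemes (pre- (prefix: before) + wash (root) + -ed (suffix: past))


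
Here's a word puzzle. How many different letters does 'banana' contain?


Unique letters in 'banana': {a, b, n} = 3 distinct letters.

3


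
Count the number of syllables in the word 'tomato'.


Break 'tomato' into syllables: to-ma-to -> to | ma | to = 3 syllables

3 syllables


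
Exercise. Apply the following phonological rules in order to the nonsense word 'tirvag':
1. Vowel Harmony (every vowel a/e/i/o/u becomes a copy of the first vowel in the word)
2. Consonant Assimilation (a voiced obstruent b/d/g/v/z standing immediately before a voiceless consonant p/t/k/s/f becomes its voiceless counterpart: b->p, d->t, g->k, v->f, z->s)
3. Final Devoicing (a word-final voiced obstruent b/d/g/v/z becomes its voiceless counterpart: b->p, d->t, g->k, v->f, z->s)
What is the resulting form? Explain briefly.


Starting form: 'tirvag'
Rule 1: Vowel Harmony: all vowels become 'i' (matching first vowel). 'tirvag' -> 'tirvig'
Rule 2: Consonant Assimilation: no voiced obstruent (b/d/g/v/z) stands immediately before a voiceless consonant (p/t/k/s/f). No change.
Rule 3: Final Devoicing: word-final voiced obstruent 'g' becomes voiceless 'k'. 'tirvig' -> 'tirvik'
Final form: 'tirvik'

tirvik


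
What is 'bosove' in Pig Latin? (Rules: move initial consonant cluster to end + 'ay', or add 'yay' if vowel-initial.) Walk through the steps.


'bosove': move consonant cluster 'b' to end and add 'ay': 'osovebay'.

osovebay


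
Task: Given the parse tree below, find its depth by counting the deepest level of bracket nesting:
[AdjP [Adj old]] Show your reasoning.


Count bracket nesting levels:
'[' at pos 0: depth = 1
'[' at pos 6: depth = 2
Maximum depth reached: 2

2


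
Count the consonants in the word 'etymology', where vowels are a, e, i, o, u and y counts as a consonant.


Consonants in 'etymology': t, y, m, l, g, y = 6 consonants.

6


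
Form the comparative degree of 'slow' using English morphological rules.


Apply comparative formation (add -er): 'slow' -> 'slower'.

slower


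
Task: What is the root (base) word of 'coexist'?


Remove prefix 'co' from 'coexist' to get root 'exist'.

exist


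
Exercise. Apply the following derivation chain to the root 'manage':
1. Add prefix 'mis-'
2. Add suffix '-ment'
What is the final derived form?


Step 1: Add prefix 'mis-' to 'manage' = 'mismanage'
Step 2: Add suffix '-ment' to 'mismanage' = 'mismanagement'

mismanagement


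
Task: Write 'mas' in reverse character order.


Reverse 'mas' character by character: 'sam'.

sam


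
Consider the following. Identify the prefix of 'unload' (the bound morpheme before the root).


The word 'unload' = 'un' (prefix) + 'load' (root). The prefix is 'un'.

un


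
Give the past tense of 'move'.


Apply rule: Add -d (word ends in -e). 'move' becomes 'moved'.

moved


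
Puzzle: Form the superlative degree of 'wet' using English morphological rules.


Apply superlative formation (double final consonant, add -est): 'wet' -> 'wettest'.

wettest


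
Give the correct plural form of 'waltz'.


Apply rule: Add -es (sibilant/fricative ending). 'waltz' becomes 'waltzes'.

waltzes


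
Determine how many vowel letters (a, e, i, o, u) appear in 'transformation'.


Vowels in 'transformation': a, o, a, i, o = 5 vowels.

5


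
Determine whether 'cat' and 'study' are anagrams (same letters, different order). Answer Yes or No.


Sorted letters of 'cat': 'act'
Sorted letters of 'study': 'dstuy'
They do not match.

No


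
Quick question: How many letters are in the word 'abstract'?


Spell out 'abstract' and number each letter: a(1), b(2), s(3), t(4), r(5), a(6), c(7), t(8). Total: 8 letters.

8


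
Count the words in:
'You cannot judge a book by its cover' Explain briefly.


Split into words: You | cannot | judge | a | book | by | its | cover = 8 words.

8


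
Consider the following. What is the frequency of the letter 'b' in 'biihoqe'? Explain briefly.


Letter 'b' in 'biihoqe': found at position(s) 1 = 1 occurrence(s).

1


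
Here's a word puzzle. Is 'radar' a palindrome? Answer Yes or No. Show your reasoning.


Forward: 'radar'
Reversed: 'radar'
They are identical.

Yes


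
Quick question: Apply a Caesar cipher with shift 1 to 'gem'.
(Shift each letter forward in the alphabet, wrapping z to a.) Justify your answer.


Shift each letter by 1: g -> h, e -> f, m -> n. Result: 'hfn'.

hfn


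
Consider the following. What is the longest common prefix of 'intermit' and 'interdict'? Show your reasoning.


Compare from the start: 5 characters match: 'inter'. Mismatch at position 6: 'm' vs 'd'.

inter


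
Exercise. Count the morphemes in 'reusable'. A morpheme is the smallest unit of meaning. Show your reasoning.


Decomposition: re- (prefix) + use (root) + -able (suffix) = 3 morpheme(s)

3 morphemes


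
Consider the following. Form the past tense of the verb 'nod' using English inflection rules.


Apply rule: Double final consonant and add -ed. 'nod' becomes 'nodded'.

nodded


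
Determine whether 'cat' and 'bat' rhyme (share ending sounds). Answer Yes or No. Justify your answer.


Rime (stressed vowel + following sounds) of 'cat': -at = /æt/
Rime of 'bat': -at = /æt/
/æt/ and /æt/ are the same ending sound, so the words rhyme.

Yes


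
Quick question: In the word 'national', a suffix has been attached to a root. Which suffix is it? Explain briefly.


The word 'national' = 'nation' (root) + '-al' (suffix). The suffix is '-al'.

al


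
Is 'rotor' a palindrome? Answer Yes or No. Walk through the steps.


Forward: 'rotor'
Reversed: 'rotor'
They are identical.

Yes


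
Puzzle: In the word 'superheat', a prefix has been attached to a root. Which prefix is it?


The word 'superheat' = 'super' (prefix) + 'heat' (root). The prefix is 'super'.

super


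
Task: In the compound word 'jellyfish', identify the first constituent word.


Split 'jellyfish' into 'jelly' + 'fish'. The first part is 'jelly'.

jelly


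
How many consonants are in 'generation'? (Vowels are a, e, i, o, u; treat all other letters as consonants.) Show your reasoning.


Consonants in 'generation': g, n, r, t, n = 5 consonants.

5


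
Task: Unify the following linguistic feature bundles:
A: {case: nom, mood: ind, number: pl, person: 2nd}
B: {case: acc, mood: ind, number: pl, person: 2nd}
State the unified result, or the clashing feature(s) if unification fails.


Compare features:
case: A=nom vs B=acc -> CLASH
mood: A=ind vs B=ind -> unified: ind
number: A=pl vs B=pl -> unified: pl
person: A=2nd vs B=2nd -> unified: 2nd
Clash detected on feature 'case' (nom vs acc); unification fails.

CLASH on 'case' (nom vs acc)


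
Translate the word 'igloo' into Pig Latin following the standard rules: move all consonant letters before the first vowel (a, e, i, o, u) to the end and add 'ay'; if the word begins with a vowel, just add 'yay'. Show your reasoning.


'igloo' starts with a vowel, so add 'yay': 'iglooyay'.

iglooyay


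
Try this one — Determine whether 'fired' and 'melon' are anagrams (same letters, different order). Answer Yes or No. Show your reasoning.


Sorted letters of 'fired': 'defir'
Sorted letters of 'melon': 'elmno'
They do not match.

No


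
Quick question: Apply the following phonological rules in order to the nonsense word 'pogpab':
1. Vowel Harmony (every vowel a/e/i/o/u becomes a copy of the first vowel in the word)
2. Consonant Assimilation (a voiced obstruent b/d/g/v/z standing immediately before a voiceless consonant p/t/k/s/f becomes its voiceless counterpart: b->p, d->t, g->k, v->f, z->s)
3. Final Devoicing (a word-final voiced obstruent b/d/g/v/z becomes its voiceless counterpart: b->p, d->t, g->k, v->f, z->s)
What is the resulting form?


Starting form: 'pogpab'
Rule 1: Vowel Harmony: all vowels become 'o' (matching first vowel). 'pogpab' -> 'pogpob'
Rule 2: Consonant Assimilation: voiced obstruent before voiceless consonant becomes voiceless ('gp' -> 'kp'). 'pogpob' -> 'pokpob'
Rule 3: Final Devoicing: word-final voiced obstruent 'b' becomes voiceless 'p'. 'pokpob' -> 'pokpop'
Final form: 'pokpop'

pokpop


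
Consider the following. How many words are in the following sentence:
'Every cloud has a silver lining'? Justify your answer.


Split into words: Every | cloud | has | a | silver | lining = 6 words.

6


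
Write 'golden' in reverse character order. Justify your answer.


Reverse 'golden' character by character: 'nedlog'.

nedlog


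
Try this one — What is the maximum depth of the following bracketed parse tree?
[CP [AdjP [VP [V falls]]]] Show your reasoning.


Count bracket nesting levels:
'[' at pos 0: depth = 1
'[' at pos 4: depth = 2
'[' at pos 10: depth = 3
'[' at pos 14: depth = 4
Maximum depth reached: 4

4


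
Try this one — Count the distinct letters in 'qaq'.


Unique letters in 'qaq': {a, q} = 2 distinct letters.

2


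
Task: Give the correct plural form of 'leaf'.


Apply rule: Change -f to -ves. 'leaf' becomes 'leaves'.

leaves


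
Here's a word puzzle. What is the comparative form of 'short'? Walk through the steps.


Apply comparative formation (add -er): 'short' -> 'shorter'.

shorter


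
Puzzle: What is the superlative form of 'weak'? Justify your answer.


Apply superlative formation (add -est): 'weak' -> 'weakest'.

weakest


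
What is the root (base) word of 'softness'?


Remove suffix '-ness' from 'softness' to get root 'soft'.

soft


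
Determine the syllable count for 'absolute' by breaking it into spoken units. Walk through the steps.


Break 'absolute' into syllables: ab-so-lute -> ab | so | lute = 3 syllables

3 syllables


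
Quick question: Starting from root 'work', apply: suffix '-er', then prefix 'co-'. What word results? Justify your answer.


Step 1: Add suffix '-er' to 'work' = 'worker'
Step 2: Add prefix 'co-' to 'worker' = 'coworker'

coworker


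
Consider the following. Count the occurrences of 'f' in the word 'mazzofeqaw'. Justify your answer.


Letter 'f' in 'mazzofeqaw': found at position(s) 6 = 1 occurrence(s).

1


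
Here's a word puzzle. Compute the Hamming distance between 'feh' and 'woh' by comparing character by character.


Alignment:
Position 1: 'f' vs 'w' = DIFFER
Position 2: 'e' vs 'o' = DIFFER
Position 3: 'h' vs 'h' = match
Total differences: 2

2


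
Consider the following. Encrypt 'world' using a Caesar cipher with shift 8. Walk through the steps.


Shift each letter by 8: w -> e, o -> w, r -> z, l -> t, d -> l. Result: 'ewztl'.

ewztl


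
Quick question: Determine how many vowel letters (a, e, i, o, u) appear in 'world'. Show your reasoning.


Vowels in 'world': o = 1 vowels.

1


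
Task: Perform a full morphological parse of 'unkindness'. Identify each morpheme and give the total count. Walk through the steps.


Step 1: Identify prefix: 'un' (meaning: not/reverse)
Step 2: Identify root: 'kind'
Step 3: Identify suffix(es): 'ness'
Decomposition: un- (prefix: not/reverse) + kind (root) + -ness (suffix: state of)
Total morphemes: 3

3 morphemes (un- (prefix: not/reverse) + kind (root) + -ness (suffix: state of))


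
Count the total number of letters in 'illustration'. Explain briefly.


Spell out 'illustration' and number each letter: i(1), l(2), l(3), u(4), s(5), t(6), r(7), a(8), t(9), i(10), o(11), n(12). Total: 12 letters.

12


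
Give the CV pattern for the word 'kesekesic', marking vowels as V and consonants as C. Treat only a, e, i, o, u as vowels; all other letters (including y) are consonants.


Letter mapping: k = C, e = V, s = C, e = V, k = C, e = V, s = C, i = V, c = C.

CVCVCVCVC


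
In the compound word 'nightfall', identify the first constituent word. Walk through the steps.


Split 'nightfall' into 'night' + 'fall'. The first part is 'night'.

night


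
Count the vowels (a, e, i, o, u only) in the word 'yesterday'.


Vowels in 'yesterday': e, e, a = 3 vowels.

3


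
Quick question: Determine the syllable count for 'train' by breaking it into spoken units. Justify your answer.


Break 'train' into syllables: train -> train = 1 syllable

1 syllable


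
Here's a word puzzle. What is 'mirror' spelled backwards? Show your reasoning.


Reverse 'mirror' character by character: 'rorrim'.

rorrim


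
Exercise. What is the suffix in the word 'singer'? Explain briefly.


The word 'singer' = 'sing' (root) + '-er' (suffix). The suffix is '-er'.

er


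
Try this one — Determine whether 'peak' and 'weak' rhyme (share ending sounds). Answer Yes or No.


Rime (stressed vowel + following sounds) of 'peak': -eak = /iːk/
Rime of 'weak': -eak = /iːk/
/iːk/ and /iːk/ are the same ending sound, so the words rhyme.

Yes


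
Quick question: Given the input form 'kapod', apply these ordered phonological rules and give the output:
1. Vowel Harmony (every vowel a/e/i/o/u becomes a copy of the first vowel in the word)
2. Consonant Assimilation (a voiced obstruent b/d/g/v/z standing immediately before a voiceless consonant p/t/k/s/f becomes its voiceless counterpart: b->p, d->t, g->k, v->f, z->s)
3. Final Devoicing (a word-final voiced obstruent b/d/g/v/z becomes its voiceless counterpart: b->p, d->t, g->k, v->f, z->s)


Starting form: 'kapod'
Rule 1: Vowel Harmony: all vowels become 'a' (matching first vowel). 'kapod' -> 'kapad'
Rule 2: Consonant Assimilation: no voiced obstruent (b/d/g/v/z) stands immediately before a voiceless consonant (p/t/k/s/f). No change.
Rule 3: Final Devoicing: word-final voiced obstruent 'd' becomes voiceless 't'. 'kapad' -> 'kapat'
Final form: 'kapat'

kapat


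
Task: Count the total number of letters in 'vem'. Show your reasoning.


Spell out 'vem' and number each letter: v(1), e(2), m(3). Total: 3 letters.

3


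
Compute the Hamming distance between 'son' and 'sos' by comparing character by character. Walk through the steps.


Alignment:
Position 1: 's' vs 's' = match
Position 2: 'o' vs 'o' = match
Position 3: 'n' vs 's' = DIFFER
Total differences: 1

1


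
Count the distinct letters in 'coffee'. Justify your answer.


Unique letters in 'coffee': {c, e, f, o} = 4 distinct letters.

4


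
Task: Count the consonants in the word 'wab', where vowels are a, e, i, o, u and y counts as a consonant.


Consonants in 'wab': w, b = 2 consonants.

2


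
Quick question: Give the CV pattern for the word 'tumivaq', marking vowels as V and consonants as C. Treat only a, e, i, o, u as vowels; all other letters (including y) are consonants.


Letter mapping: t = C, u = V, m = C, i = V, v = C, a = V, q = C.

CVCVCVC
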